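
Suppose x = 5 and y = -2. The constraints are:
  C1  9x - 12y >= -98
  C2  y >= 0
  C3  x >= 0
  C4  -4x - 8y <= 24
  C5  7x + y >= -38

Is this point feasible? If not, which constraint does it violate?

Constraint C2: y = -2, which is not ≥ 0. All other constraints are satisfied.

not feasible — violates C2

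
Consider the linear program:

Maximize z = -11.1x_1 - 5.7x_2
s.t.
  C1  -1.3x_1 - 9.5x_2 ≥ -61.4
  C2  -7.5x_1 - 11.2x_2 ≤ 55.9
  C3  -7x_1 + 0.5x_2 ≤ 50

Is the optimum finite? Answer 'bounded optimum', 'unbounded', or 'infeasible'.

bounded optimum

Extreme points and z = -11.1x_1 - 5.7x_2:
  (-8886/1343, 9896/1343) → z = 211137/6715
  (-11759/1643, -326/1643) → z = 1323831/16430
The feasible region has finitely many vertices and no improving ray; the maximum is 1323831/16430 at (-11759/1643, -326/1643).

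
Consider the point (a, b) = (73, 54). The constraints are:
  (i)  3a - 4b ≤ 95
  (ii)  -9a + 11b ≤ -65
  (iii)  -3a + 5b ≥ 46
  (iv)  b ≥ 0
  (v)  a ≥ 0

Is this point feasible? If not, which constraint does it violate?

Constraint (ii): -9a + 11b = -63, which is not ≤ -65. All other constraints are satisfied.

not feasible — violates (ii)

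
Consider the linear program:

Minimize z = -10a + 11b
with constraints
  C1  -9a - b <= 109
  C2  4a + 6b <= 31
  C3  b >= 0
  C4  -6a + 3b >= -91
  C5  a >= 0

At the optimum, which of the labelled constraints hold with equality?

C2 and C3

Extreme points and z = -10a + 11b:
  (31/4, 0) → z = -155/2
  (0, 31/6) → z = 341/6
  (0, 0) → z = 0

The minimum is at (31/4, 0). Substituting into each constraint, equality holds for C2 and C3; the remaining constraints have slack.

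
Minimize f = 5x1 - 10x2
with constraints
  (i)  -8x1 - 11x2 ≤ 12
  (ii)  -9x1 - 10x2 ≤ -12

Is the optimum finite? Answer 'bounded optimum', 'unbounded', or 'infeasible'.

From the feasible point (252/19, -204/19), moving in the direction (-10, 9) keeps every constraint satisfied while f decreases without bound.

unbounded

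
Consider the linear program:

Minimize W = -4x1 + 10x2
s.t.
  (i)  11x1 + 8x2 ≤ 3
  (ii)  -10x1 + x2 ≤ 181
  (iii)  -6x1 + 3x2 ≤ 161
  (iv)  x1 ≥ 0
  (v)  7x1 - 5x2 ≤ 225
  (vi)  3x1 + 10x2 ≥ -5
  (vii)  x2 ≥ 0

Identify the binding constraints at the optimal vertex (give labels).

Vertices and W = -4x1 + 10x2:
  (0, 3/8) → W = 15/4
  (3/11, 0) → W = -12/11
  (0, 0) → W = 0

The minimum is at (3/11, 0). Substituting into each constraint, equality holds for (i) and (vii); the remaining constraints have slack.

(i) and (vii)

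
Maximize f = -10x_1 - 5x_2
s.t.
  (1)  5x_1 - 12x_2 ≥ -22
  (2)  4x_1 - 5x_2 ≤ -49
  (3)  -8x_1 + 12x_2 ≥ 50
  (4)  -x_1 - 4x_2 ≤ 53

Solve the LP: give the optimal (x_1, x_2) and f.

x_1 = -181/8, x_2 = -243/32, maximum f = 8455/32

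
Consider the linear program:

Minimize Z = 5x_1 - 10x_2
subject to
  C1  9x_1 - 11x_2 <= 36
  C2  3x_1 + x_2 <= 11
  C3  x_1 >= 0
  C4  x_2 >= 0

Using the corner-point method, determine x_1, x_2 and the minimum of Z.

Corner points and Z = 5x_1 - 10x_2:
  (0, 11) → Z = -110
  (11/3, 0) → Z = 55/3
  (0, 0) → Z = 0

x_1 = 0, x_2 = 11, minimum Z = -110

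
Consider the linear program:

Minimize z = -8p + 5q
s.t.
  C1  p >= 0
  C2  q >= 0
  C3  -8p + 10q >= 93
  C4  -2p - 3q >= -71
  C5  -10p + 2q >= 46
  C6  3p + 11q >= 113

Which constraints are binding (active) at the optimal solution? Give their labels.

C1 and C5

Vertices and z = -8p + 5q:
  (0, 71/3) → z = 355/3
  (0, 23) → z = 115
  (2/17, 401/17) → z = 117

The minimum is at (0, 23). Substituting into each constraint, equality holds for C1 and C5; the remaining constraints have slack.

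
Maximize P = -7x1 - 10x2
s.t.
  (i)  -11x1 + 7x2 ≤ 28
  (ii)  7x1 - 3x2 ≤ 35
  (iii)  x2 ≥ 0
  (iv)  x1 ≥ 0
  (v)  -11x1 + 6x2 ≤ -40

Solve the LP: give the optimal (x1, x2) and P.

Corner points and P = -7x1 - 10x2:
  (5, 0) → P = -35
  (10, 35/3) → P = -560/3
  (40/11, 0) → P = -280/11

The optimum lies where x2 = 0 and -11x1 + 6x2 = -40.
Solving simultaneously gives x1 = 40/11, x2 = 0.

x1 = 40/11, x2 = 0, maximum P = -280/11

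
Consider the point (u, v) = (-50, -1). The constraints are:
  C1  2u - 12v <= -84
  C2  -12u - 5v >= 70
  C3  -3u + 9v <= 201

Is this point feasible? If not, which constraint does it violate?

C1: -88 ≤ -84 ✓
C2: 605 ≥ 70 ✓
C3: 141 ≤ 201 ✓

feasible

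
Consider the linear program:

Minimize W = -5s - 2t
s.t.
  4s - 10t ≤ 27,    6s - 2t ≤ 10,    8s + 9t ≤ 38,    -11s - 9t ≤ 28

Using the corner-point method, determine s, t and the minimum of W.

Corner points and W = -5s - 2t:
  (23/26, -61/26) → W = 7/26
  (-37/146, -409/146) → W = 1003/146
  (83/35, 74/35) → W = -563/35
  (-22, 214/9) → W = 562/9

The optimum lies where 6s - 2t = 10 and 8s + 9t = 38.
Solving simultaneously gives s = 83/35, t = 74/35.

s = 83/35, t = 74/35, minimum W = -563/35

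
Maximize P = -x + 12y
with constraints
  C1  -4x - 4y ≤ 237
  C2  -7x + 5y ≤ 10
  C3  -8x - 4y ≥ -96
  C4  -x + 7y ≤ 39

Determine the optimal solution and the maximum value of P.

x = 43/5, y = 34/5, maximum P = 73

Vertices and P = -x + 12y:
  (-1225/48, -1619/48) → P = -18203/48
  (333/4, -285/2) → P = -7173/4
  (125/44, 263/44) → P = 3031/44
  (43/5, 34/5) → P = 73

The optimum lies where -8x - 4y = -96 and -x + 7y = 39.
Solving simultaneously gives x = 43/5, y = 34/5.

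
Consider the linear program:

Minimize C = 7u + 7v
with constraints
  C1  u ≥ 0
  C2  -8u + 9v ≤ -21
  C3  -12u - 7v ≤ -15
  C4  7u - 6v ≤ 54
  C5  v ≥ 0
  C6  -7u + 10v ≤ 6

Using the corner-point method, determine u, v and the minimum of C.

Corner points and C = 7u + 7v:
  (21/8, 0) → C = 147/8
  (264/17, 195/17) → C = 189
  (54/7, 0) → C = 54
  (144/7, 15) → C = 249

At the optimal vertex, -8u + 9v = -21 and v = 0.
Solving simultaneously gives u = 21/8, v = 0.

u = 21/8, v = 0, minimum C = 147/8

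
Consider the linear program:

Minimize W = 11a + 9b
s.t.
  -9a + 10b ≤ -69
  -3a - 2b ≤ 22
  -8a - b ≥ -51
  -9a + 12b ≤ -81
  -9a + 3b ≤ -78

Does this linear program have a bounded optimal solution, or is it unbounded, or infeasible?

bounded optimum

Extreme points and W = 11a + 9b:
  (124/13, -329/13) → W = -1597/13
  (10/3, -16) → W = -322/3
  (7, -5) → W = 32
The feasible region has finitely many vertices and no improving ray; the minimum is -1597/13 at (124/13, -329/13).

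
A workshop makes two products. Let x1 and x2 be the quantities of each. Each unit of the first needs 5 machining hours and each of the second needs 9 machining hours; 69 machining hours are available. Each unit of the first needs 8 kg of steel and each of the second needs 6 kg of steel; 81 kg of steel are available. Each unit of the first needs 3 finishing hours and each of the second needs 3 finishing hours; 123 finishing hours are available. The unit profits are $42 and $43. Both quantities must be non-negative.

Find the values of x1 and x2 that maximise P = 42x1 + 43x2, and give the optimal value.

Corner points and P = 42x1 + 43x2:
  (0, 0) → P = 0
  (0, 23/3) → P = 989/3
  (81/8, 0) → P = 1701/4
  (15/2, 7/2) → P = 931/2

x1 = 15/2, x2 = 7/2, maximum P = 931/2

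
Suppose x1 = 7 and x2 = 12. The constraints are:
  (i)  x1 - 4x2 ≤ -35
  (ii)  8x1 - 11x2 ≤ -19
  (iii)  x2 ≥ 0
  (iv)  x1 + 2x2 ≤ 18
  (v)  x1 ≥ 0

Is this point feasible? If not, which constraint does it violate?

Constraint (iv): x1 + 2x2 = 31, which is not ≤ 18. All other constraints are satisfied.

not feasible — violates (iv)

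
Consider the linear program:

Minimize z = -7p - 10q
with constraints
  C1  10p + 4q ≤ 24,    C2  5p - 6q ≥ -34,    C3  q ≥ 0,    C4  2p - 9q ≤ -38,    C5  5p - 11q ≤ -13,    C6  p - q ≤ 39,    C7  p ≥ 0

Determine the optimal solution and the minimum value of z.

p = 1/10, q = 23/4, minimum z = -291/5

Corner points and z = -7p - 10q:
  (1/10, 23/4) → z = -291/5
  (32/49, 214/49) → z = -2364/49
  (0, 17/3) → z = -170/3
  (0, 38/9) → z = -380/9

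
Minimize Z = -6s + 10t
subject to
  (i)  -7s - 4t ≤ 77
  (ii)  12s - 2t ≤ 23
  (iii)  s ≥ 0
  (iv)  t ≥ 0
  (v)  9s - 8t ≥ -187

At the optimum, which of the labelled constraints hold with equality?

(ii) and (iv)

Vertices and Z = -6s + 10t:
  (23/12, 0) → Z = -23/2
  (93/13, 817/26) → Z = 3527/13
  (0, 0) → Z = 0
  (0, 187/8) → Z = 935/4

The minimum is at (23/12, 0). Substituting into each constraint, equality holds for (ii) and (iv); the remaining constraints have slack.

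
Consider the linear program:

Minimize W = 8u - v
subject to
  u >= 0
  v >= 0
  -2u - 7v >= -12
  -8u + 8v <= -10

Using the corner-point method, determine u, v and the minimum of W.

u = 5/4, v = 0, minimum W = 10

The optimum lies where v = 0 and -8u + 8v = -10.
Solving simultaneously gives u = 5/4, v = 0.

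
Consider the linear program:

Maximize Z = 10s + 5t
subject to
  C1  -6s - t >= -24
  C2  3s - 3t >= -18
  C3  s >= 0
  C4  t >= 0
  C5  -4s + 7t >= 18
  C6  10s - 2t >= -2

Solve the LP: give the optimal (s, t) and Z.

s = 18/7, t = 60/7, maximum Z = 480/7

Extreme points and Z = 10s + 5t:
  (18/7, 60/7) → Z = 480/7
  (75/23, 102/23) → Z = 1260/23
  (5/4, 29/4) → Z = 195/4
  (11/31, 86/31) → Z = 540/31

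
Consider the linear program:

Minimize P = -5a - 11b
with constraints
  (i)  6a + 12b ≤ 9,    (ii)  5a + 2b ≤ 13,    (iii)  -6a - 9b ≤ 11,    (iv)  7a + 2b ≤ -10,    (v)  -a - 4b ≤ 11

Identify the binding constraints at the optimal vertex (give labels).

Vertices and P = -5a - 11b:
  (-71/6, 20/3) → P = -85/6
  (-23/12, 41/24) → P = -221/24
  (-4/3, -1/3) → P = 31/3

The minimum is at (-71/6, 20/3). Substituting into each constraint, equality holds for (i) and (iii); the remaining constraints have slack.

(i) and (iii)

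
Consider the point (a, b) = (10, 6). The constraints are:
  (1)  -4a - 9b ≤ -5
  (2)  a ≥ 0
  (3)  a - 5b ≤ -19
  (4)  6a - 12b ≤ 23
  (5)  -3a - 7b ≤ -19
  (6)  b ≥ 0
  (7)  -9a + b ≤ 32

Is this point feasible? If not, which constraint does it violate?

feasible

(1): -94 ≤ -5 ✓
(2): 10 ≥ 0 ✓
(3): -20 ≤ -19 ✓
(4): -12 ≤ 23 ✓
(5): -72 ≤ -19 ✓
(6): 6 ≥ 0 ✓
(7): -84 ≤ 32 ✓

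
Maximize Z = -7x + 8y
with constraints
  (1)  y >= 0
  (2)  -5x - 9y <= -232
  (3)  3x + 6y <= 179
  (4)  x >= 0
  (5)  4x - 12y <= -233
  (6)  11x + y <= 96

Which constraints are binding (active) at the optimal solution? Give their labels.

(3) and (4)

Corner points and Z = -7x + 8y:
  (0, 232/9) → Z = 1856/9
  (316/47, 1036/47) → Z = 6076/47
  (0, 179/6) → Z = 716/3
  (397/63, 1681/63) → Z = 10669/63

The maximum is at (0, 179/6). Substituting into each constraint, equality holds for (3) and (4); the remaining constraints have slack.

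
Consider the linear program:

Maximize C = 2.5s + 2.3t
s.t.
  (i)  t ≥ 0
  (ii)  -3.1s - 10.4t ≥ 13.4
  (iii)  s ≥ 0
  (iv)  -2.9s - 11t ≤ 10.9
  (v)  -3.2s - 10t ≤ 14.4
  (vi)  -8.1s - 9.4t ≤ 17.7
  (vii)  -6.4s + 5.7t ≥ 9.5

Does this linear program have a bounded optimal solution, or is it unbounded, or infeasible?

The boundaries s = 0 and -6.4s + 5.7t = 9.5 meet at (0, 5/3), but that point violates -3.1s - 10.4t ≥ 13.4. Every candidate vertex is excluded by some other constraint, so the feasible region is empty.

infeasible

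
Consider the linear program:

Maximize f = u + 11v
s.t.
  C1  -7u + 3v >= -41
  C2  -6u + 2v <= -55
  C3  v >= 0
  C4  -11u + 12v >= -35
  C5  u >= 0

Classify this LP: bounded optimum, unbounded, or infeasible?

From the feasible point (83/4, 139/4), moving in the direction (3, 7) keeps every constraint satisfied while f increases without bound.

unbounded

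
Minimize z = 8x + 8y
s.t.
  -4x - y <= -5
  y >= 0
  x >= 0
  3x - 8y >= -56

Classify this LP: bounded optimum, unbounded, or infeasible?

Extreme points and z = 8x + 8y:
  (5/4, 0) → z = 10
  (0, 5) → z = 40
  (0, 7) → z = 56
The feasible region has finitely many vertices and no improving ray; the minimum is 10 at (5/4, 0).

bounded optimum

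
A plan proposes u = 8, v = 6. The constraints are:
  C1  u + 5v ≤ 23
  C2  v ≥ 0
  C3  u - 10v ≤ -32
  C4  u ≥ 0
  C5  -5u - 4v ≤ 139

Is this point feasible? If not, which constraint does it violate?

Constraint C1: u + 5v = 38, which is not ≤ 23. All other constraints are satisfied.

not feasible — violates C1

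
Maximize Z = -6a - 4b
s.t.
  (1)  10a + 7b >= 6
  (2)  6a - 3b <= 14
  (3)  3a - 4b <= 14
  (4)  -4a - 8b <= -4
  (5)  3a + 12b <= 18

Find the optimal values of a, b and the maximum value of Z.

Feasible corners and Z = -6a - 4b:
  (5/13, 4/13) → Z = -46/13
  (-6/11, 18/11) → Z = -36/11
  (31/15, -8/15) → Z = -154/15
  (74/27, 22/27) → Z = -532/27

At the optimal vertex, 10a + 7b = 6 and 3a + 12b = 18.
Solving simultaneously gives a = -6/11, b = 18/11.

a = -6/11, b = 18/11, maximum Z = -36/11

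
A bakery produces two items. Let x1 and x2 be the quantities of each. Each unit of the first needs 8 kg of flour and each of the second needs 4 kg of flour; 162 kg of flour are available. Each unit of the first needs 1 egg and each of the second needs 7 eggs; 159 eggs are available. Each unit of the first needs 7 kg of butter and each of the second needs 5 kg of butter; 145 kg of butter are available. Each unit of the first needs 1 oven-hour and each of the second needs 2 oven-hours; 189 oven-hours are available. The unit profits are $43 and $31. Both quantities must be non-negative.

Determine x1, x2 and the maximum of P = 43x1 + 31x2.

The optimum lies where x1 + 7x2 = 159 and 7x1 + 5x2 = 145.
Solving simultaneously gives x1 = 5, x2 = 22.

x1 = 5, x2 = 22, maximum P = 897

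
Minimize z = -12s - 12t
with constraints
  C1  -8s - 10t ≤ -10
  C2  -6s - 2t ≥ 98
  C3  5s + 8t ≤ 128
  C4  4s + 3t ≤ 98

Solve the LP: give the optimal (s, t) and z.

Vertices and z = -12s - 12t:
  (-250/11, 211/11) → z = 468/11
  (-600/7, 487/7) → z = 1356/7
  (-520/19, 629/19) → z = -1308/19

s = -520/19, t = 629/19, minimum z = -1308/19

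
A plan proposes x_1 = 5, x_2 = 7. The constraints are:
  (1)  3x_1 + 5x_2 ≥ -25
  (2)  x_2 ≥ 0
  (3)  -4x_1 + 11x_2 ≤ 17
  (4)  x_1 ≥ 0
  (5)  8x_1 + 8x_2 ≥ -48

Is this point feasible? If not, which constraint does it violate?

Constraint (3): -4x_1 + 11x_2 = 57, which is not ≤ 17. All other constraints are satisfied.

not feasible — violates (3)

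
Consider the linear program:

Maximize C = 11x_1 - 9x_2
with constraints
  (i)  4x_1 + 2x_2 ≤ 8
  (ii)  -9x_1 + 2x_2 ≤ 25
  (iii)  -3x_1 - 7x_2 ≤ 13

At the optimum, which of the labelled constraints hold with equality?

(i) and (iii)

Feasible corners and C = 11x_1 - 9x_2:
  (-17/13, 86/13) → C = -961/13
  (41/11, -38/11) → C = 793/11
  (-67/23, -14/23) → C = -611/23

The maximum is at (41/11, -38/11). Substituting into each constraint, equality holds for (i) and (iii); the remaining constraints have slack.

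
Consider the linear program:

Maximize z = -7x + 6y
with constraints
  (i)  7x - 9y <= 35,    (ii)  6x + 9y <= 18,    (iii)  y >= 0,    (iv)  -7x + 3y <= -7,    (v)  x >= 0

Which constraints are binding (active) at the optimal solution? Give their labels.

(ii) and (iv)

Vertices and z = -7x + 6y:
  (3, 0) → z = -21
  (13/9, 28/27) → z = -35/9
  (1, 0) → z = -7

The maximum is at (13/9, 28/27). Substituting into each constraint, equality holds for (ii) and (iv); the remaining constraints have slack.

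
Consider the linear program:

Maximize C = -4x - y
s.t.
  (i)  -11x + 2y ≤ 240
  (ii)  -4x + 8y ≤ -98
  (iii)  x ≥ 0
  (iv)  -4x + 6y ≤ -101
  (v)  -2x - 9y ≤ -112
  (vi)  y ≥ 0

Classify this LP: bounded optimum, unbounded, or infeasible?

Vertices and C = -4x - y:
  (889/26, 63/13) → C = -1841/13
  (56, 0) → C = -224
The feasible region has finitely many vertices and no improving ray; the maximum is -1841/13 at (889/26, 63/13).

bounded optimum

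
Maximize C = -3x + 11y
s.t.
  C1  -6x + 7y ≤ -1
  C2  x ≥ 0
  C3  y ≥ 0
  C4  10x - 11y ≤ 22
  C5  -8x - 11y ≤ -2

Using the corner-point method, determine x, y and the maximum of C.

x = 143/4, y = 61/2, maximum C = 913/4

Vertices and C = -3x + 11y:
  (143/4, 61/2) → C = 913/4
  (25/122, 2/61) → C = -31/122
  (11/5, 0) → C = -33/5
  (1/4, 0) → C = -3/4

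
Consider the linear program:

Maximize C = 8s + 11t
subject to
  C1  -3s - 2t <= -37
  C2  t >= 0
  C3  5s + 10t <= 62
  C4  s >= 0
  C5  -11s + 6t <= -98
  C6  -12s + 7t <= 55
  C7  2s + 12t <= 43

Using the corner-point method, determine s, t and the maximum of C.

s = 62/5, t = 0, maximum C = 496/5

Corner points and C = 8s + 11t:
  (37/3, 0) → C = 296/3
  (123/10, 1/20) → C = 1979/20
  (62/5, 0) → C = 496/5

At the optimal vertex, t = 0 and 5s + 10t = 62.
Solving simultaneously gives s = 62/5, t = 0.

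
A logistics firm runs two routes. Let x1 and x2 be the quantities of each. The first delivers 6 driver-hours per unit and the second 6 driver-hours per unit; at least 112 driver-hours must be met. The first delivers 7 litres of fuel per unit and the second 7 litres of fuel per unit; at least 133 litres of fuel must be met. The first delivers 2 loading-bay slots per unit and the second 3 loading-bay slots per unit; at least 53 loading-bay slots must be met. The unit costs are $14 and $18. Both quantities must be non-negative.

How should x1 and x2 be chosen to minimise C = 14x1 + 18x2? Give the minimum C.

x1 = 4, x2 = 15, minimum C = 326

Corner points and C = 14x1 + 18x2:
  (0, 19) → C = 342
  (53/2, 0) → C = 371
  (4, 15) → C = 326
The feasible region is unbounded (it extends along (0, 1), (1, 0)), but C strictly increases along every unbounded feasible direction, so there is no improving ray and the minimum is attained at a vertex.

At the optimal vertex, 7x1 + 7x2 = 133 and 2x1 + 3x2 = 53.
Solving simultaneously gives x1 = 4, x2 = 15.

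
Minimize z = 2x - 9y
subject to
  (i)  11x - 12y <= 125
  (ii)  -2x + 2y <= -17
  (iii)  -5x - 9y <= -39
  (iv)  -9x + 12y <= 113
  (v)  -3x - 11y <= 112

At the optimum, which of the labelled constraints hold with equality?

Extreme points and z = 2x - 9y:
  (531/53, -196/159) → z = 1650/53
  (119, 296/3) → z = -650
  (33/4, -1/4) → z = 75/4
  (215/3, 379/6) → z = -2551/6

The minimum is at (119, 296/3). Substituting into each constraint, equality holds for (i) and (iv); the remaining constraints have slack.

(i) and (iv)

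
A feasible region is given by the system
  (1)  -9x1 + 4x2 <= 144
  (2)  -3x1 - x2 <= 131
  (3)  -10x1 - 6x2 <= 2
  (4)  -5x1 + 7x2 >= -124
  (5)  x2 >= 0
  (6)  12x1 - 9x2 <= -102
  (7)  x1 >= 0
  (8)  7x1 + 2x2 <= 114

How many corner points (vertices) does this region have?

4

Of the 28 pairwise boundary intersections, those satisfying every inequality are:
  (0, 36)
  (84/23, 1017/23)
  (0, 34/3)
  (274/29, 694/29)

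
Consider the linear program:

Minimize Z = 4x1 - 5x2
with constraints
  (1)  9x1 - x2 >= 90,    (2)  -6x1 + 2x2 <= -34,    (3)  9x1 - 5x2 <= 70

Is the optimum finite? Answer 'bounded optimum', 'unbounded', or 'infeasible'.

unbounded

From the feasible point (73/6, 39/2), moving in the direction (2, 6) keeps every constraint satisfied while Z decreases without bound.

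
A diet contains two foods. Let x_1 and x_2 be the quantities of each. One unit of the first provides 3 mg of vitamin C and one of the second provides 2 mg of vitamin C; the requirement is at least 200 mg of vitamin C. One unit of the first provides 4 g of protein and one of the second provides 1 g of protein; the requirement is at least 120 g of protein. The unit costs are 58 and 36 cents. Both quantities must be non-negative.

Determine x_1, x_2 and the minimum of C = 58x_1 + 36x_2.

x_1 = 8, x_2 = 88, minimum C = 3632

Feasible corners and C = 58x_1 + 36x_2:
  (0, 120) → C = 4320
  (200/3, 0) → C = 11600/3
  (8, 88) → C = 3632
The feasible region is unbounded (it extends along (0, 1), (1, 0)), but C strictly increases along every unbounded feasible direction, so there is no improving ray and the minimum is attained at a vertex.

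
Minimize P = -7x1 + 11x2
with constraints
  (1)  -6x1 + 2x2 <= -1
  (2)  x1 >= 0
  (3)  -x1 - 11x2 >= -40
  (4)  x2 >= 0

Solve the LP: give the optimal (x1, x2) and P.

x1 = 40, x2 = 0, minimum P = -280

Vertices and P = -7x1 + 11x2:
  (91/68, 239/68) → P = 498/17
  (1/6, 0) → P = -7/6
  (40, 0) → P = -280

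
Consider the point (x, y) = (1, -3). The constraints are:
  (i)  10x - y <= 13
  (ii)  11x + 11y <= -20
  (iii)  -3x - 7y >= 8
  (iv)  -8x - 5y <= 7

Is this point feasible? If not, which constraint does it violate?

feasible

(i): 13 ≤ 13 ✓
(ii): -22 ≤ -20 ✓
(iii): 18 ≥ 8 ✓
(iv): 7 ≤ 7 ✓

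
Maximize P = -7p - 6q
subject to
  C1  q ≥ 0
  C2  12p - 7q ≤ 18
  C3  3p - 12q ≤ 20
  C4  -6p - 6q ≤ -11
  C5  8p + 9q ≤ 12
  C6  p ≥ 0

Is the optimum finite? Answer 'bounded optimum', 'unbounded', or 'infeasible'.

infeasible

The boundaries q = 0 and 12p - 7q = 18 meet at (3/2, 0), but that point violates -6p - 6q ≤ -11. Every candidate vertex is excluded by some other constraint, so the feasible region is empty.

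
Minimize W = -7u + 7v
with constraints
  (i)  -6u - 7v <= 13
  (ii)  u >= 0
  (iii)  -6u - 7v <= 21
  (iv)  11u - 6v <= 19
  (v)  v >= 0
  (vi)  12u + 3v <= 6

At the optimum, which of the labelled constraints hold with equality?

Corner points and W = -7u + 7v:
  (0, 0) → W = 0
  (0, 2) → W = 14
  (1/2, 0) → W = -7/2

The minimum is at (1/2, 0). Substituting into each constraint, equality holds for (v) and (vi); the remaining constraints have slack.

(v) and (vi)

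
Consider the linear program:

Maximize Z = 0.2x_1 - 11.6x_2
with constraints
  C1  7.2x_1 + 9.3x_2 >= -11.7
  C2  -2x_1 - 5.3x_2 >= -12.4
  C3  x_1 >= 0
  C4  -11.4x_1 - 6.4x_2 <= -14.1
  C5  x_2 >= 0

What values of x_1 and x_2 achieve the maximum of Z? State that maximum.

x_1 = 6.2, x_2 = 0, maximum Z = 1.24

Extreme points and Z = 0.2x_1 - 11.6x_2:
  (0, 124/53) → Z = -7192/265
  (31/5, 0) → Z = 31/25
  (0, 141/64) → Z = -4089/160
  (47/38, 0) → Z = 47/190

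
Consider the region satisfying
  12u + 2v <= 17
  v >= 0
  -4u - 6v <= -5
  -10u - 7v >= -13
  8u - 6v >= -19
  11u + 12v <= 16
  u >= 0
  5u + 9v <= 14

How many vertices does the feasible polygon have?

5

Intersecting each pair of boundary lines and keeping only the points that satisfy every inequality leaves:
  (5/4, 0)
  (13/10, 0)
  (0, 5/6)
  (44/43, 17/43)
  (0, 4/3)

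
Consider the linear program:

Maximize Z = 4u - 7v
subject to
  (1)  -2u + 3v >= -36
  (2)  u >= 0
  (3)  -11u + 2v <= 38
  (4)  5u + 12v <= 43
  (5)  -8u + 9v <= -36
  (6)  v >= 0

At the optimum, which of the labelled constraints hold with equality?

(4) and (6)

Vertices and Z = 4u - 7v:
  (273/47, 164/141) → Z = 2128/141
  (43/5, 0) → Z = 172/5
  (9/2, 0) → Z = 18

The maximum is at (43/5, 0). Substituting into each constraint, equality holds for (4) and (6); the remaining constraints have slack.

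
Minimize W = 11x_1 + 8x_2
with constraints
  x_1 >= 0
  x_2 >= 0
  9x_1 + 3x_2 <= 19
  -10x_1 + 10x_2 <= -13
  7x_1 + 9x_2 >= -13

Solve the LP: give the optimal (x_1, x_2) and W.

Feasible corners and W = 11x_1 + 8x_2:
  (19/9, 0) → W = 209/9
  (13/10, 0) → W = 143/10
  (229/120, 73/120) → W = 3103/120

The binding constraints are x_2 = 0 and -10x_1 + 10x_2 = -13.
Solving simultaneously gives x_1 = 13/10, x_2 = 0.

x_1 = 13/10, x_2 = 0, minimum W = 143/10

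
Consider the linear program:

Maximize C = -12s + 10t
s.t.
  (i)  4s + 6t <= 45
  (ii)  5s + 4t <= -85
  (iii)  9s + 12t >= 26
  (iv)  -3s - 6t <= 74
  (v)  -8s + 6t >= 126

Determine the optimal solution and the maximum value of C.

s = -64, t = 301/6, maximum C = 3809/3

Extreme points and C = -12s + 10t:
  (-345/7, 565/14) → C = 995
  (-64, 301/6) → C = 3809/3
  (-281/6, 895/24) → C = 11219/12

At the optimal vertex, 4s + 6t = 45 and 9s + 12t = 26.
Solving simultaneously gives s = -64, t = 301/6.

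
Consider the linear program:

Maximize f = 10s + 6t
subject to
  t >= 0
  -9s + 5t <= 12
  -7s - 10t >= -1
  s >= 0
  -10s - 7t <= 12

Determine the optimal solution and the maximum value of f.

Extreme points and f = 10s + 6t:
  (1/7, 0) → f = 10/7
  (0, 0) → f = 0
  (0, 1/10) → f = 3/5

The optimum lies where t = 0 and -7s - 10t = -1.
Solving simultaneously gives s = 1/7, t = 0.

s = 1/7, t = 0, maximum f = 10/7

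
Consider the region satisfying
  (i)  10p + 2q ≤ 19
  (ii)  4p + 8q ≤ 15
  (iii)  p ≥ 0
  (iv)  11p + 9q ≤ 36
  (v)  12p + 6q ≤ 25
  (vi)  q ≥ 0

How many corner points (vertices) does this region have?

5

The feasible vertices (each the meet of two boundaries and inside every other half-plane) are:
  (16/9, 11/18)
  (19/10, 0)
  (0, 15/8)
  (55/36, 10/9)
  (0, 0)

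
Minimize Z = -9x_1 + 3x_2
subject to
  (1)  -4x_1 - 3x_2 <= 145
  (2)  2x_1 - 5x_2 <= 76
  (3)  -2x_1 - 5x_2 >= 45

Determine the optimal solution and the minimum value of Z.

The binding constraints are 2x_1 - 5x_2 = 76 and -2x_1 - 5x_2 = 45.
Solving simultaneously gives x_1 = 31/4, x_2 = -121/10.

x_1 = 31/4, x_2 = -121/10, minimum Z = -2121/20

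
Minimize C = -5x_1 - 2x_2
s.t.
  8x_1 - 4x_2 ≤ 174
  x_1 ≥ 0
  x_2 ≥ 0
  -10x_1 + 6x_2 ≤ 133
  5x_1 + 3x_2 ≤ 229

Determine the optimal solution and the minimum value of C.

x_1 = 719/22, x_2 = 481/22, minimum C = -4557/22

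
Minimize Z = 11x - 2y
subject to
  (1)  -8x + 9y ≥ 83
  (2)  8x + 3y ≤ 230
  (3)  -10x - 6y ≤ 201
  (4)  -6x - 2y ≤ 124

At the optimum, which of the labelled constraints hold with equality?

(2) and (4)

Vertices and Z = 11x - 2y:
  (607/32, 313/12) → Z = 15023/96
  (-769/46, -389/69) → Z = -23821/138
  (-416, 1186) → Z = -6948
  (-171/8, 17/8) → Z = -1915/8

The minimum is at (-416, 1186). Substituting into each constraint, equality holds for (2) and (4); the remaining constraints have slack.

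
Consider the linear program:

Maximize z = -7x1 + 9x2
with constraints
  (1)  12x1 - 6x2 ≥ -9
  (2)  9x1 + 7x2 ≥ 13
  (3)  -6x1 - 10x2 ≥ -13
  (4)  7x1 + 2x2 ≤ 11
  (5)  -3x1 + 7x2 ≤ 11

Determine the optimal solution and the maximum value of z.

Corner points and z = -7x1 + 9x2:
  (13/16, 13/16) → z = 13/8
  (51/31, -8/31) → z = -429/31
  (42/29, 25/58) → z = -363/58

x1 = 13/16, x2 = 13/16, maximum z = 13/8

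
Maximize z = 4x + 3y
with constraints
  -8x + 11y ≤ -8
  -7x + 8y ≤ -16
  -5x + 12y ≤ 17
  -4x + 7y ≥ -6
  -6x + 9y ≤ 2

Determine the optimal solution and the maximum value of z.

x = 191/13, y = 98/13, maximum z = 1058/13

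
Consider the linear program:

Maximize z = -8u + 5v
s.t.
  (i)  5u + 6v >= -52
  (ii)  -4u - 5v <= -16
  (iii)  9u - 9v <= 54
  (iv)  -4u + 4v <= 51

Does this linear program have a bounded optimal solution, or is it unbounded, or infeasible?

Extreme points and z = -8u + 5v:
  (46/9, -8/9) → z = -136/3
  (-191/36, 67/9) → z = 239/3
The feasible region has finitely many vertices and no improving ray; the maximum is 239/3 at (-191/36, 67/9).

bounded optimum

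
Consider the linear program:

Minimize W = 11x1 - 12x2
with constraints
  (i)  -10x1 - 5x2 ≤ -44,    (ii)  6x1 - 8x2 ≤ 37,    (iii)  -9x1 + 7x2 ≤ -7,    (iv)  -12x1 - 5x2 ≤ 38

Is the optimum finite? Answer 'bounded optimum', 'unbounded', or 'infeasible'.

unbounded

From the feasible point (537/110, -53/55), moving in the direction (7, 9) keeps every constraint satisfied while W decreases without bound.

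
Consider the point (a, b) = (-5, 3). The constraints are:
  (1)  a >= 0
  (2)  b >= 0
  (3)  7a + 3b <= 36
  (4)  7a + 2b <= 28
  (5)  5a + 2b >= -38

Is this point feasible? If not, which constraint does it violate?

Constraint (1): a = -5, which is not ≥ 0. All other constraints are satisfied.

not feasible — violates (1)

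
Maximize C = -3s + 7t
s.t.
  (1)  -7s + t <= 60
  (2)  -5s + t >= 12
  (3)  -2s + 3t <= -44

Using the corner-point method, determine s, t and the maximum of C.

s = -80/13, t = -244/13, maximum C = -1468/13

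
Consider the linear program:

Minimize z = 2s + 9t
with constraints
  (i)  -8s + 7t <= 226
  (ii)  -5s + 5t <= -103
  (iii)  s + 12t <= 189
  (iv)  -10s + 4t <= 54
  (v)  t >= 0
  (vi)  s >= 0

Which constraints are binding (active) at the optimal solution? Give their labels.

(ii) and (v)

Vertices and z = 2s + 9t:
  (2181/65, 842/65) → z = 2388/13
  (103/5, 0) → z = 206/5
  (189, 0) → z = 378

The minimum is at (103/5, 0). Substituting into each constraint, equality holds for (ii) and (v); the remaining constraints have slack.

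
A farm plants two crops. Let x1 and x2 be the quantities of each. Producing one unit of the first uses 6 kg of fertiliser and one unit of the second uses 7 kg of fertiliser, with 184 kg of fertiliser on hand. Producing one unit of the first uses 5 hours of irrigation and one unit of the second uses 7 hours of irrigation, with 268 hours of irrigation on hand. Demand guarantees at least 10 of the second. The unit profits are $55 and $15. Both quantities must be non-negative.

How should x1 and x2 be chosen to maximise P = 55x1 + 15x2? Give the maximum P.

x1 = 19, x2 = 10, maximum P = 1195

Corner points and P = 55x1 + 15x2:
  (0, 184/7) → P = 2760/7
  (0, 10) → P = 150
  (19, 10) → P = 1195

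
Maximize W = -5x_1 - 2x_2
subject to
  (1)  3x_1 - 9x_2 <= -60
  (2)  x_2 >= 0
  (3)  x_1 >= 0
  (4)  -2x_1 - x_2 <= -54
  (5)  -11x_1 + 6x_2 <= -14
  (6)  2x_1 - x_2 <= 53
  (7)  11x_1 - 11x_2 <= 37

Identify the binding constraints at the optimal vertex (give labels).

(4) and (5)

Feasible corners and W = -5x_1 - 2x_2:
  (338/23, 566/23) → W = -2822/23
  (631/33, 520/33) → W = -4195/33
  (304, 555) → W = -2630
  (546/11, 509/11) → W = -3748/11

The maximum is at (338/23, 566/23). Substituting into each constraint, equality holds for (4) and (5); the remaining constraints have slack.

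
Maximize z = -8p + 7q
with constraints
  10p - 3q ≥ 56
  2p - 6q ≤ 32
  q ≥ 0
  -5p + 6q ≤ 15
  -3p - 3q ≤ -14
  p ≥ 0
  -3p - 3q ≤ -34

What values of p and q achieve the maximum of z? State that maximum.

Vertices and z = -8p + 7q:
  (127/15, 86/9) → z = -38/45
  (90/13, 172/39) → z = -956/39
  (16, 0) → z = -128
  (34/3, 0) → z = -272/3
The feasible region is unbounded (it extends along (3, 1), (6, 5)), but z strictly decreases along every unbounded feasible direction, so there is no improving ray and the maximum is attained at a vertex.

The optimum lies where 10p - 3q = 56 and -5p + 6q = 15.
Solving simultaneously gives p = 127/15, q = 86/9.

p = 127/15, q = 86/9, maximum z = -38/45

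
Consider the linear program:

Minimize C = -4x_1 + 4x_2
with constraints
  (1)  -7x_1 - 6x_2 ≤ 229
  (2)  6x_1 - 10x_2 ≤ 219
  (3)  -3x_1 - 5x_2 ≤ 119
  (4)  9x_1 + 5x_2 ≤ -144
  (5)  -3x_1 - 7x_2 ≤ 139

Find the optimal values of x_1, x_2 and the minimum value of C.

x_1 = -313/48, x_2 = -273/16, minimum C = -253/6

The feasible region is unbounded (it extends along (-5, 9), (-6, 7)), but C strictly increases along every unbounded feasible direction, so there is no improving ray and the minimum is attained at a vertex.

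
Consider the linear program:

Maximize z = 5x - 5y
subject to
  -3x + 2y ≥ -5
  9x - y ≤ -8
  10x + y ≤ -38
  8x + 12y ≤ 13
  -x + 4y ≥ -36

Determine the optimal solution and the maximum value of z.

Extreme points and z = 5x - 5y:
  (-71/23, -164/23) → z = 465/23
  (-26/5, -103/10) → z = 51/2
  (-67/16, 31/8) → z = -645/16
The feasible region is unbounded (it extends along (-4, -1), (-3, 2)), but z strictly decreases along every unbounded feasible direction, so there is no improving ray and the maximum is attained at a vertex.

The binding constraints are -3x + 2y = -5 and -x + 4y = -36.
Solving simultaneously gives x = -26/5, y = -103/10.

x = -26/5, y = -103/10, maximum z = 51/2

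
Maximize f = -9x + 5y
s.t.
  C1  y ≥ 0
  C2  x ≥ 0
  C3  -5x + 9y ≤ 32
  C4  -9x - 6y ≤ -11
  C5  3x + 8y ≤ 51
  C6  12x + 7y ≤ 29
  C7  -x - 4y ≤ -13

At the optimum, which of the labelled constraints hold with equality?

C2 and C3

Vertices and f = -9x + 5y:
  (0, 32/9) → f = 160/9
  (0, 13/4) → f = 65/4
  (37/143, 529/143) → f = 2312/143
  (25/41, 127/41) → f = 10

The maximum is at (0, 32/9). Substituting into each constraint, equality holds for C2 and C3; the remaining constraints have slack.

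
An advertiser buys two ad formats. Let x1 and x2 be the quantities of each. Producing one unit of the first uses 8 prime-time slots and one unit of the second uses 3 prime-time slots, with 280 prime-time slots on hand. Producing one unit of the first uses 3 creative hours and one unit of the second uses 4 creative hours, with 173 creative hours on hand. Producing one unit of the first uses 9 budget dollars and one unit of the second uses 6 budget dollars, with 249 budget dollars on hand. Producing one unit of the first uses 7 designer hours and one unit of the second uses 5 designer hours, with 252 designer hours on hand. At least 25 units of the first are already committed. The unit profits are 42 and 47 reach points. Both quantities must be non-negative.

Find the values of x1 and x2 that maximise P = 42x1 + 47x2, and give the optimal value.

Corner points and P = 42x1 + 47x2:
  (83/3, 0) → P = 1162
  (25, 0) → P = 1050
  (25, 4) → P = 1238

x1 = 25, x2 = 4, maximum P = 1238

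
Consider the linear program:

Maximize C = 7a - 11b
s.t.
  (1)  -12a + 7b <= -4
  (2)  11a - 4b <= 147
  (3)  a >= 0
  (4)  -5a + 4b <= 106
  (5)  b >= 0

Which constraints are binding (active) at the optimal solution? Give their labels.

Extreme points and C = 7a - 11b:
  (1013/29, 1720/29) → C = -11829/29
  (1/3, 0) → C = 7/3
  (147/11, 0) → C = 1029/11

The maximum is at (147/11, 0). Substituting into each constraint, equality holds for (2) and (5); the remaining constraints have slack.

(2) and (5)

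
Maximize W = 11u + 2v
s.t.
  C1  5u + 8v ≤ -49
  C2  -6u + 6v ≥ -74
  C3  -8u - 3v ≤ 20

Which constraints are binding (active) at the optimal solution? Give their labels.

C1 and C2

Feasible corners and W = 11u + 2v:
  (149/39, -332/39) → W = 25
  (-13/49, -292/49) → W = -727/49
  (17/11, -356/33) → W = -151/33

The maximum is at (149/39, -332/39). Substituting into each constraint, equality holds for C1 and C2; the remaining constraints have slack.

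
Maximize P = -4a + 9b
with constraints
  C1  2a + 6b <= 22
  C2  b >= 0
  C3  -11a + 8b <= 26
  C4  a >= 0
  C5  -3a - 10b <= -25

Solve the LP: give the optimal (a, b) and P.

a = 10/41, b = 147/41, maximum P = 1283/41

Extreme points and P = -4a + 9b:
  (11, 0) → P = -44
  (10/41, 147/41) → P = 1283/41
  (25/3, 0) → P = -100/3
  (0, 13/4) → P = 117/4
  (0, 5/2) → P = 45/2

The binding constraints are 2a + 6b = 22 and -11a + 8b = 26.
Solving simultaneously gives a = 10/41, b = 147/41.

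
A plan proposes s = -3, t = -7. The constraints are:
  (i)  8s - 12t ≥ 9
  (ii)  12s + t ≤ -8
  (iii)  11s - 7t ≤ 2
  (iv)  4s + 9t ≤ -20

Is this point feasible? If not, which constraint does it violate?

not feasible — violates (iii)

Constraint (iii): 11s - 7t = 16, which is not ≤ 2. All other constraints are satisfied.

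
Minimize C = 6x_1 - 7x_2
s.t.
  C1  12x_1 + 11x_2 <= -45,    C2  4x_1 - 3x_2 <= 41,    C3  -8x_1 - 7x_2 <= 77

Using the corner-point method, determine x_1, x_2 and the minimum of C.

x_1 = -133, x_2 = 141, minimum C = -1785

Extreme points and C = 6x_1 - 7x_2:
  (79/20, -42/5) → C = 165/2
  (-133, 141) → C = -1785
  (14/13, -159/13) → C = 1197/13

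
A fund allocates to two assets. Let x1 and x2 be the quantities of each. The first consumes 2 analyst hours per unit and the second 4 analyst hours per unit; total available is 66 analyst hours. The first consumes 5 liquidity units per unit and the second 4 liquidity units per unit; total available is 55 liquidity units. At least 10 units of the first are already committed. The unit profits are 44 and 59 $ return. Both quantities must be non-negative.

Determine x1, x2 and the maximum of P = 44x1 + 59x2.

Extreme points and P = 44x1 + 59x2:
  (11, 0) → P = 484
  (10, 0) → P = 440
  (10, 5/4) → P = 2055/4

At the optimal vertex, 5x1 + 4x2 = 55 and x1 = 10.
Solving simultaneously gives x1 = 10, x2 = 5/4.

x1 = 10, x2 = 5/4, maximum P = 2055/4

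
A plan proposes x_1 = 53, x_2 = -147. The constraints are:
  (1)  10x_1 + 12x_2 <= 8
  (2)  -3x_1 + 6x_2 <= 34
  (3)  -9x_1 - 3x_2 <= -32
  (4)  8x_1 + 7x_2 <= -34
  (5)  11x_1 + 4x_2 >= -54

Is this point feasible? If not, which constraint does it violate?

(1): -1234 ≤ 8 ✓
(2): -1041 ≤ 34 ✓
(3): -36 ≤ -32 ✓
(4): -605 ≤ -34 ✓
(5): -5 ≥ -54 ✓

feasible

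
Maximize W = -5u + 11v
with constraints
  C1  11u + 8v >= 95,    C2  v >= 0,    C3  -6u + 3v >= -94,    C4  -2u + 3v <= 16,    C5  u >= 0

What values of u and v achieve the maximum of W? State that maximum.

Extreme points and W = -5u + 11v:
  (95/11, 0) → W = -475/11
  (157/49, 366/49) → W = 463/7
  (47/3, 0) → W = -235/3
  (55/2, 71/3) → W = 737/6

At the optimal vertex, -6u + 3v = -94 and -2u + 3v = 16.
Solving simultaneously gives u = 55/2, v = 71/3.

u = 55/2, v = 71/3, maximum W = 737/6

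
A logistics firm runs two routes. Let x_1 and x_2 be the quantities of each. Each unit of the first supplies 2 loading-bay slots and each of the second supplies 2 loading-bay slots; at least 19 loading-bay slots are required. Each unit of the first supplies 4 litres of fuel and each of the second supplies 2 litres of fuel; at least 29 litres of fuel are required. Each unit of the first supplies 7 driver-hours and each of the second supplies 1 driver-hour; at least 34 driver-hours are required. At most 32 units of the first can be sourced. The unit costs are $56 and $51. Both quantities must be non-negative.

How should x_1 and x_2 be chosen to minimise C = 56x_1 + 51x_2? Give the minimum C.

x_1 = 5, x_2 = 9/2, minimum C = 1019/2

Feasible corners and C = 56x_1 + 51x_2:
  (0, 34) → C = 1734
  (19/2, 0) → C = 532
  (32, 0) → C = 1792
  (5, 9/2) → C = 1019/2
  (39/10, 67/10) → C = 5601/10
The feasible region is unbounded (it extends along (0, 1)), but C strictly increases along every unbounded feasible direction, so there is no improving ray and the minimum is attained at a vertex.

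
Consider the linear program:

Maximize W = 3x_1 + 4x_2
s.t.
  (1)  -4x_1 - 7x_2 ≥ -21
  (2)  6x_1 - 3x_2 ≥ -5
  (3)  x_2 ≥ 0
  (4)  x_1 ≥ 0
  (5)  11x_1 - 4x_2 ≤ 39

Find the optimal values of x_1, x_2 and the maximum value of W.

Corner points and W = 3x_1 + 4x_2:
  (14/27, 73/27) → W = 334/27
  (119/31, 25/31) → W = 457/31
  (0, 5/3) → W = 20/3
  (0, 0) → W = 0
  (39/11, 0) → W = 117/11

The binding constraints are -4x_1 - 7x_2 = -21 and 11x_1 - 4x_2 = 39.
Solving simultaneously gives x_1 = 119/31, x_2 = 25/31.

x_1 = 119/31, x_2 = 25/31, maximum W = 457/31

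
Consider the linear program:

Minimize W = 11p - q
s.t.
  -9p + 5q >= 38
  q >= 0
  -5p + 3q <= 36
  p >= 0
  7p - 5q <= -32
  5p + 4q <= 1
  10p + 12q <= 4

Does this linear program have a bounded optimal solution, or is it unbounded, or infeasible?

infeasible

The boundaries -9p + 5q = 38 and 7p - 5q = -32 meet at (-3, 11/5), but that point violates p ≥ 0. Every candidate vertex is excluded by some other constraint, so the feasible region is empty.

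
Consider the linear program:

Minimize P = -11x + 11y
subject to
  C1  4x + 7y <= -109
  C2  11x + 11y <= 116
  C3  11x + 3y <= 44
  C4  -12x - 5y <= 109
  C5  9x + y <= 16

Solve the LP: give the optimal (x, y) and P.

x = 63/11, y = -391/11, minimum P = -454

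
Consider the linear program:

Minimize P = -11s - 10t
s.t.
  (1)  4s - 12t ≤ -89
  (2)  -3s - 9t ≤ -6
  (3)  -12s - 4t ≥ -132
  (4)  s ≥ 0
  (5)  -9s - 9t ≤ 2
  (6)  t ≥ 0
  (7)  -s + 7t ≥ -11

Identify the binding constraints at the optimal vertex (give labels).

(3) and (4)

Feasible corners and P = -11s - 10t:
  (307/40, 399/40) → P = -7367/40
  (0, 89/12) → P = -445/6
  (0, 33) → P = -330

The minimum is at (0, 33). Substituting into each constraint, equality holds for (3) and (4); the remaining constraints have slack.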